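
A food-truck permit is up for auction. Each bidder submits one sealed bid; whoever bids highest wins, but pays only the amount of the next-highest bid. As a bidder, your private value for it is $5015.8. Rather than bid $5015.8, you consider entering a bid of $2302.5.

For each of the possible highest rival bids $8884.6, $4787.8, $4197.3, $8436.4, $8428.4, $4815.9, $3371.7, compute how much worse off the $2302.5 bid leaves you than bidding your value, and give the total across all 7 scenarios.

The deviation costs you only when the competing bid falls strictly between $2302.5 and $5015.8; elsewhere both bids give the same outcome.
$8884.6: outcomes coincide → loss $0.
$4787.8: truthful payoff $228, deviation payoff $0 → loss $228.
$4197.3: truthful payoff $818.5, deviation payoff $0 → loss $818.5.
$8436.4: outcomes coincide → loss $0.
$8428.4: outcomes coincide → loss $0.
$4815.9: truthful payoff $199.9, deviation payoff $0 → loss $199.9.
$3371.7: truthful payoff $1644.1, deviation payoff $0 → loss $1644.1.
Total loss = $228 + $818.5 + $199.9 + $1644.1 = $2890.5.

$2890.5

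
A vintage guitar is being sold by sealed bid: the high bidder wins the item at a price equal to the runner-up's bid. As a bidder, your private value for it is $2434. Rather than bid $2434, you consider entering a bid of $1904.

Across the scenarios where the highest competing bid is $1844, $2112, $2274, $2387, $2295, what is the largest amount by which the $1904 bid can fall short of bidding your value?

$322

$1844: same outcome either way → loss $0.
$2112: truthful gives $322, deviation gives $0 → loss $322.
$2274: truthful gives $160, deviation gives $0 → loss $160.
$2387: truthful gives $47, deviation gives $0 → loss $47.
$2295: truthful gives $139, deviation gives $0 → loss $139.
Maximum loss: $322.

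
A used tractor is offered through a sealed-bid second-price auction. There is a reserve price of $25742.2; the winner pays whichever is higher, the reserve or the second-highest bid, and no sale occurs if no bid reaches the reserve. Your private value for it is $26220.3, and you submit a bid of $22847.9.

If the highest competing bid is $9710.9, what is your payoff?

Your bid $22847.9 is the highest bid but falls below the reserve $25742.2, so the item goes unsold. Payoff $0.

$0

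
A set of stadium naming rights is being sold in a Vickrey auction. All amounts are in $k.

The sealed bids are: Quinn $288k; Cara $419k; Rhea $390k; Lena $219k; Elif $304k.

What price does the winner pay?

Highest bid: Cara at $419k, so Cara wins.
Second-highest bid: Rhea at $390k — that is the price the winner pays.

$390k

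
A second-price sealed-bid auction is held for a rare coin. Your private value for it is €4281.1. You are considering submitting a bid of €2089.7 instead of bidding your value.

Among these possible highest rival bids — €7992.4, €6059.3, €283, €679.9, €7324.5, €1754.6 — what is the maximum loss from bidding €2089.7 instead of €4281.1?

€7992.4: same outcome either way → loss €0.
€6059.3: same outcome either way → loss €0.
€283: same outcome either way → loss €0.
€679.9: same outcome either way → loss €0.
€7324.5: same outcome either way → loss €0.
€1754.6: same outcome either way → loss €0.
Maximum loss: €0.

€0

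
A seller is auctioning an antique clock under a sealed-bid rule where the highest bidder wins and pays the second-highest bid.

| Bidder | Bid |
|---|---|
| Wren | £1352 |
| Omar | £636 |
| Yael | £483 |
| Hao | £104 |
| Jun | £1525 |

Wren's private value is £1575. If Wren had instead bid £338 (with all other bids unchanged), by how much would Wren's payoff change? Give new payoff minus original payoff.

£0

The highest bid among the other bidders is £1525; Wren's bid doesn't change that.
Original bid £1352: Wren is not highest (top rival bid is £1525); payoff £0.
Alternative bid £338: Wren is not highest (top rival bid is £1525); payoff £0.
Change in payoff = £0 − (£0) = £0.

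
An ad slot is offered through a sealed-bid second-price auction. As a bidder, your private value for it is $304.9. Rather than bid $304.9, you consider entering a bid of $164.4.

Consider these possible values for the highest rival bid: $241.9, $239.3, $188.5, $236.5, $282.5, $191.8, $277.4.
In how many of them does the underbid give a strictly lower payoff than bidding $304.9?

7

The deviation hurts exactly when the highest competing bid lies strictly between $164.4 and $304.9 — underbidding then forfeits a profitable win.
$241.9: inside the interval → strictly worse (loss $63).
$239.3: inside the interval → strictly worse (loss $65.6).
$188.5: inside the interval → strictly worse (loss $116.4).
$236.5: inside the interval → strictly worse (loss $68.4).
$282.5: inside the interval → strictly worse (loss $22.4).
$191.8: inside the interval → strictly worse (loss $113.1).
$277.4: inside the interval → strictly worse (loss $27.5).
Count: 7.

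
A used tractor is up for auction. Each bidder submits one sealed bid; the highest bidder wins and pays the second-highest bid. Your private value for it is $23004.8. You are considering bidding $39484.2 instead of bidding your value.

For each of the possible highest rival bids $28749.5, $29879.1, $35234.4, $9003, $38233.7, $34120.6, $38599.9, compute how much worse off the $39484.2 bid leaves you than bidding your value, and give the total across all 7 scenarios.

$66788.4

The deviation costs you only when the competing bid falls strictly between $23004.8 and $39484.2; elsewhere both bids give the same outcome.
$28749.5: truthful payoff $0, deviation payoff −$5744.7 → loss $5744.7.
$29879.1: truthful payoff $0, deviation payoff −$6874.3 → loss $6874.3.
$35234.4: truthful payoff $0, deviation payoff −$12229.6 → loss $12229.6.
$9003: outcomes coincide → loss $0.
$38233.7: truthful payoff $0, deviation payoff −$15228.9 → loss $15228.9.
$34120.6: truthful payoff $0, deviation payoff −$11115.8 → loss $11115.8.
$38599.9: truthful payoff $0, deviation payoff −$15595.1 → loss $15595.1.
Total loss = $5744.7 + $6874.3 + $12229.6 + $15228.9 + $11115.8 + $15595.1 = $66788.4.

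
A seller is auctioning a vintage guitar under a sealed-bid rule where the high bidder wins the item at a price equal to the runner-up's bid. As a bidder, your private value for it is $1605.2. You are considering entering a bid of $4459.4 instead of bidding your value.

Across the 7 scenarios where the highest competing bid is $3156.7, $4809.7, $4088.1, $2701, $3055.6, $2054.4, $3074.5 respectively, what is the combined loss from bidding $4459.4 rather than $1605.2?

The deviation costs you only when the competing bid falls strictly between $1605.2 and $4459.4; elsewhere both bids give the same outcome.
$3156.7: truthful payoff $0, deviation payoff −$1551.5 → loss $1551.5.
$4809.7: outcomes coincide → loss $0.
$4088.1: truthful payoff $0, deviation payoff −$2482.9 → loss $2482.9.
$2701: truthful payoff $0, deviation payoff −$1095.8 → loss $1095.8.
$3055.6: truthful payoff $0, deviation payoff −$1450.4 → loss $1450.4.
$2054.4: truthful payoff $0, deviation payoff −$449.2 → loss $449.2.
$3074.5: truthful payoff $0, deviation payoff −$1469.3 → loss $1469.3.
Total loss = $1551.5 + $2482.9 + $1095.8 + $1450.4 + $449.2 + $1469.3 = $8499.1.
Truthful bidding weakly dominates here: raising your bid can only win items priced above your value, and lowering it can only forfeit items priced below.

$8499.1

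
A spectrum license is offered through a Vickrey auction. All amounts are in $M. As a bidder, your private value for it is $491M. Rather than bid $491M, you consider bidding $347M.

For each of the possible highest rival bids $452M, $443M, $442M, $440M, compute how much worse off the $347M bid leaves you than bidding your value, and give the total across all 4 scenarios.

The deviation costs you only when the competing bid falls strictly between $347M and $491M; elsewhere both bids give the same outcome.
$452M: truthful payoff $39M, deviation payoff $0M → loss $39M.
$443M: truthful payoff $48M, deviation payoff $0M → loss $48M.
$442M: truthful payoff $49M, deviation payoff $0M → loss $49M.
$440M: truthful payoff $51M, deviation payoff $0M → loss $51M.
Total loss = $39M + $48M + $49M + $51M = $187M.

$187M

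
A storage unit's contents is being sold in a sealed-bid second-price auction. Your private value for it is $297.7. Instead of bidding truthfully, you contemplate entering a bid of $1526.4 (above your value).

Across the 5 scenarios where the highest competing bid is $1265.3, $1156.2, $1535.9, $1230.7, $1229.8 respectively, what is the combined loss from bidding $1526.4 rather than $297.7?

The deviation costs you only when the competing bid falls strictly between $297.7 and $1526.4; elsewhere both bids give the same outcome.
$1265.3: truthful payoff $0, deviation payoff −$967.6 → loss $967.6.
$1156.2: truthful payoff $0, deviation payoff −$858.5 → loss $858.5.
$1535.9: outcomes coincide → loss $0.
$1230.7: truthful payoff $0, deviation payoff −$933 → loss $933.
$1229.8: truthful payoff $0, deviation payoff −$932.1 → loss $932.1.
Total loss = $967.6 + $858.5 + $933 + $932.1 = $3691.2.
In a second-price auction your bid sets only whether you win, not what you pay, so bidding your true value is weakly dominant.

$3691.2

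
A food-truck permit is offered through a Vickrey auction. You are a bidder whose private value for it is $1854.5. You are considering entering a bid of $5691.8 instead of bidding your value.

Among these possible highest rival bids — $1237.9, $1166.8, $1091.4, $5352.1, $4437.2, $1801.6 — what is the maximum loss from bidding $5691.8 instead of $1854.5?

$3497.6

$1237.9: same outcome either way → loss $0.
$1166.8: same outcome either way → loss $0.
$1091.4: same outcome either way → loss $0.
$5352.1: truthful gives $0, deviation gives −$3497.6 → loss $3497.6.
$4437.2: truthful gives $0, deviation gives −$2582.7 → loss $2582.7.
$1801.6: same outcome either way → loss $0.
Maximum loss: $3497.6.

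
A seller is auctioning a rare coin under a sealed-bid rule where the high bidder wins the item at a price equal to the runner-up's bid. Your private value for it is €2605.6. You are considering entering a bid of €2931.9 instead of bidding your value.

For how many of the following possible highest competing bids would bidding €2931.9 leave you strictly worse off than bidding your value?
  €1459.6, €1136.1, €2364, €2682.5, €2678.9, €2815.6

The deviation hurts exactly when the highest competing bid lies strictly between €2605.6 and €2931.9 — overbidding then wins at a price above your value.
€1459.6: below both → same outcome either way.
€1136.1: below both → same outcome either way.
€2364: below both → same outcome either way.
€2682.5: inside the interval → strictly worse (loss €76.9).
€2678.9: inside the interval → strictly worse (loss €73.3).
€2815.6: inside the interval → strictly worse (loss €210).
Count: 3.

3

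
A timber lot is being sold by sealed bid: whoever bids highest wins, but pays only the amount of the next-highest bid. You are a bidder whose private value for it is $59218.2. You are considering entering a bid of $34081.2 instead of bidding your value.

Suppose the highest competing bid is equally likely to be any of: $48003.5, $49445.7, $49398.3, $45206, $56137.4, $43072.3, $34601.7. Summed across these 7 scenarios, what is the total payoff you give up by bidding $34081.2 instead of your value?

The deviation costs you only when the competing bid falls strictly between $34081.2 and $59218.2; elsewhere both bids give the same outcome.
$48003.5: truthful payoff $11214.7, deviation payoff $0 → loss $11214.7.
$49445.7: truthful payoff $9772.5, deviation payoff $0 → loss $9772.5.
$49398.3: truthful payoff $9819.9, deviation payoff $0 → loss $9819.9.
$45206: truthful payoff $14012.2, deviation payoff $0 → loss $14012.2.
$56137.4: truthful payoff $3080.8, deviation payoff $0 → loss $3080.8.
$43072.3: truthful payoff $16145.9, deviation payoff $0 → loss $16145.9.
$34601.7: truthful payoff $24616.5, deviation payoff $0 → loss $24616.5.
Total loss = $11214.7 + $9772.5 + $9819.9 + $14012.2 + $3080.8 + $16145.9 + $24616.5 = $88662.5.

$88662.5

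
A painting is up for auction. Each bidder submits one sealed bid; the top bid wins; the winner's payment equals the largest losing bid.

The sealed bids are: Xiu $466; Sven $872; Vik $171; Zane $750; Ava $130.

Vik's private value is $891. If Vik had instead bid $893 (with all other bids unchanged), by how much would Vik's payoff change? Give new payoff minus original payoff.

$19

The highest bid among the other bidders is $872; Vik's bid doesn't change that.
Original bid $171: Vik is not highest (top rival bid is $872); payoff $0.
Alternative bid $893: Vik is highest, pays the top rival bid $872; payoff $891 − $872 = $19.
Change in payoff = $19 − ($0) = $19.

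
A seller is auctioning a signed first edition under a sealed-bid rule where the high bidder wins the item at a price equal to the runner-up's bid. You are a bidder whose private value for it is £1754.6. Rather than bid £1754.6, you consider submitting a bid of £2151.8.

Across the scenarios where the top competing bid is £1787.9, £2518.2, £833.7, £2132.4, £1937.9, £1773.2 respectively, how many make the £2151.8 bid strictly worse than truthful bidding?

The deviation hurts exactly when the highest competing bid lies strictly between £1754.6 and £2151.8 — overbidding then wins at a price above your value.
£1787.9: inside the interval → strictly worse (loss £33.3).
£2518.2: above both → same outcome either way.
£833.7: below both → same outcome either way.
£2132.4: inside the interval → strictly worse (loss £377.8).
£1937.9: inside the interval → strictly worse (loss £183.3).
£1773.2: inside the interval → strictly worse (loss £18.6).
Count: 4.

4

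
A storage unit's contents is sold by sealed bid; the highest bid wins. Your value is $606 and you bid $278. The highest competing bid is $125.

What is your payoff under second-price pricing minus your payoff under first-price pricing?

You have the highest bid, so you win under either rule.
Second-price: pay $125 → payoff $481.
First-price: pay your own bid $278 → payoff $328.
Difference = $481 − ($328) = $153.

$153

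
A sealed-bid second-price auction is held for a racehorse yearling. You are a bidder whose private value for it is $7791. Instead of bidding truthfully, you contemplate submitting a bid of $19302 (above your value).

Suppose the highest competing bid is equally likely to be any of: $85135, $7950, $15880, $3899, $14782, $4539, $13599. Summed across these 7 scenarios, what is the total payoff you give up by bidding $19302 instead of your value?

$21047

The deviation costs you only when the competing bid falls strictly between $7791 and $19302; elsewhere both bids give the same outcome.
$85135: outcomes coincide → loss $0.
$7950: truthful payoff $0, deviation payoff −$159 → loss $159.
$15880: truthful payoff $0, deviation payoff −$8089 → loss $8089.
$3899: outcomes coincide → loss $0.
$14782: truthful payoff $0, deviation payoff −$6991 → loss $6991.
$4539: outcomes coincide → loss $0.
$13599: truthful payoff $0, deviation payoff −$5808 → loss $5808.
Total loss = $159 + $8089 + $6991 + $5808 = $21047.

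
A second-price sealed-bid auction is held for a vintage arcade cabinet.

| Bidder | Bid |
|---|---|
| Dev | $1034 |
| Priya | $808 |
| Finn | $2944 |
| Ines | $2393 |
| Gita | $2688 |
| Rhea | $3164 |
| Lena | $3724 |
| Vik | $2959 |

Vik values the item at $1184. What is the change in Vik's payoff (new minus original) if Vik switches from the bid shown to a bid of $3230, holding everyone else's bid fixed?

$0

The highest bid among the other bidders is $3724; Vik's bid doesn't change that.
Original bid $2959: Vik is not highest (top rival bid is $3724); payoff $0.
Alternative bid $3230: Vik is not highest (top rival bid is $3724); payoff $0.
Change in payoff = $0 − ($0) = $0.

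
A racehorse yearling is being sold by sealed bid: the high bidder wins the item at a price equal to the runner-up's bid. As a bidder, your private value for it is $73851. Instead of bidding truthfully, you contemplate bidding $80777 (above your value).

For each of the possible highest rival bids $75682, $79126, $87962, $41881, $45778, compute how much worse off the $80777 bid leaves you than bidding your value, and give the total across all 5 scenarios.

The deviation costs you only when the competing bid falls strictly between $73851 and $80777; elsewhere both bids give the same outcome.
$75682: truthful payoff $0, deviation payoff −$1831 → loss $1831.
$79126: truthful payoff $0, deviation payoff −$5275 → loss $5275.
$87962: outcomes coincide → loss $0.
$41881: outcomes coincide → loss $0.
$45778: outcomes coincide → loss $0.
Total loss = $1831 + $5275 = $7106.
Because the price is fixed by the runner-up's bid, deviating from your value can only change a good outcome into a bad one — never the reverse.

$7106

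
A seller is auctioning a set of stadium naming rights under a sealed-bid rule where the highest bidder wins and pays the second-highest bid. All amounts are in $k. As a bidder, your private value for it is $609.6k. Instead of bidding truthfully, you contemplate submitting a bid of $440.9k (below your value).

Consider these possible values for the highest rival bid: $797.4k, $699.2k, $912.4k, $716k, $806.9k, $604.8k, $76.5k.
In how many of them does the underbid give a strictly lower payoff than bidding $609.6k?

1

The deviation hurts exactly when the highest competing bid lies strictly between $440.9k and $609.6k — underbidding then forfeits a profitable win.
$797.4k: above both → same outcome either way.
$699.2k: above both → same outcome either way.
$912.4k: above both → same outcome either way.
$716k: above both → same outcome either way.
$806.9k: above both → same outcome either way.
$604.8k: inside the interval → strictly worse (loss $4.8k).
$76.5k: below both → same outcome either way.
Count: 1.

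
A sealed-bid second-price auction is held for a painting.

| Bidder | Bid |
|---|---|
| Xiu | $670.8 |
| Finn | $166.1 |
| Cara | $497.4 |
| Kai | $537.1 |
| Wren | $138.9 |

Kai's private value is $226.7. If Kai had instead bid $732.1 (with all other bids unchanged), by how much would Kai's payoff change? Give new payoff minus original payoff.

The highest bid among the other bidders is $670.8; Kai's bid doesn't change that.
Original bid $537.1: Kai is not highest (top rival bid is $670.8); payoff $0.
Alternative bid $732.1: Kai is highest, pays the top rival bid $670.8; payoff $226.7 − $670.8 = −$444.1.
Change in payoff = −$444.1 − ($0) = −$444.1.

−$444.1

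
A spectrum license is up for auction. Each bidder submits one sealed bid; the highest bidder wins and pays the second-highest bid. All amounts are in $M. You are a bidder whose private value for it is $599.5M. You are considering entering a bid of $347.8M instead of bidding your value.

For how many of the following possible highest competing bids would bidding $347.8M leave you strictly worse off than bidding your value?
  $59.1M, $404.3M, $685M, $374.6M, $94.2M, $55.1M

2

The deviation hurts exactly when the highest competing bid lies strictly between $347.8M and $599.5M — underbidding then forfeits a profitable win.
$59.1M: below both → same outcome either way.
$404.3M: inside the interval → strictly worse (loss $195.2M).
$685M: above both → same outcome either way.
$374.6M: inside the interval → strictly worse (loss $224.9M).
$94.2M: below both → same outcome either way.
$55.1M: below both → same outcome either way.
Count: 2.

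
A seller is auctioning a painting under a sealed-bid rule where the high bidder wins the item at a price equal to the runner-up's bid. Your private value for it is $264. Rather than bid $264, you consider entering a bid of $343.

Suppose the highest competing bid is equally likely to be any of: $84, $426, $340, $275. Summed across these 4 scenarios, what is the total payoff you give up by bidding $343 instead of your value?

The deviation costs you only when the competing bid falls strictly between $264 and $343; elsewhere both bids give the same outcome.
$84: outcomes coincide → loss $0.
$426: outcomes coincide → loss $0.
$340: truthful payoff $0, deviation payoff −$76 → loss $76.
$275: truthful payoff $0, deviation payoff −$11 → loss $11.
Total loss = $76 + $11 = $87.

$87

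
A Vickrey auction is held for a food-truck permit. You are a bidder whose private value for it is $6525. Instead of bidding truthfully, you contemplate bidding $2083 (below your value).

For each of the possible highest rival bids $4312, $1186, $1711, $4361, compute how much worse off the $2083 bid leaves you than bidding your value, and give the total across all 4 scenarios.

The deviation costs you only when the competing bid falls strictly between $2083 and $6525; elsewhere both bids give the same outcome.
$4312: truthful payoff $2213, deviation payoff $0 → loss $2213.
$1186: outcomes coincide → loss $0.
$1711: outcomes coincide → loss $0.
$4361: truthful payoff $2164, deviation payoff $0 → loss $2164.
Total loss = $2213 + $2164 = $4377.
In a second-price auction your bid sets only whether you win, not what you pay, so bidding your true value is weakly dominant.

$4377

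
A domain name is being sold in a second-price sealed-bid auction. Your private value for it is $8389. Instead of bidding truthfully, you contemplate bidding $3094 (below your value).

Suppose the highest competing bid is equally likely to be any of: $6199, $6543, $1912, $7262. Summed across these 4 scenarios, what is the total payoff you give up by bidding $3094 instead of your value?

$5163

The deviation costs you only when the competing bid falls strictly between $3094 and $8389; elsewhere both bids give the same outcome.
$6199: truthful payoff $2190, deviation payoff $0 → loss $2190.
$6543: truthful payoff $1846, deviation payoff $0 → loss $1846.
$1912: outcomes coincide → loss $0.
$7262: truthful payoff $1127, deviation payoff $0 → loss $1127.
Total loss = $2190 + $1846 + $1127 = $5163.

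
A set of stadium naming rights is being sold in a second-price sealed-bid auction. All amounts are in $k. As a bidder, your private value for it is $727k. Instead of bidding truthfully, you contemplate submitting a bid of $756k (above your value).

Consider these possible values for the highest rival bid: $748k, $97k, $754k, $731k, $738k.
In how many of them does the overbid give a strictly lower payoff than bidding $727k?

The deviation hurts exactly when the highest competing bid lies strictly between $727k and $756k — overbidding then wins at a price above your value.
$748k: inside the interval → strictly worse (loss $21k).
$97k: below both → same outcome either way.
$754k: inside the interval → strictly worse (loss $27k).
$731k: inside the interval → strictly worse (loss $4k).
$738k: inside the interval → strictly worse (loss $11k).
Count: 4.

4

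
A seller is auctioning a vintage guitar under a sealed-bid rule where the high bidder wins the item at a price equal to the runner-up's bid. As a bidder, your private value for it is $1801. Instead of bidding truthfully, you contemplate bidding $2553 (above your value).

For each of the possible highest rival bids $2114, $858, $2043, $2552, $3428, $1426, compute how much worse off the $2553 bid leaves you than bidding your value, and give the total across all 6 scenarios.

The deviation costs you only when the competing bid falls strictly between $1801 and $2553; elsewhere both bids give the same outcome.
$2114: truthful payoff $0, deviation payoff −$313 → loss $313.
$858: outcomes coincide → loss $0.
$2043: truthful payoff $0, deviation payoff −$242 → loss $242.
$2552: truthful payoff $0, deviation payoff −$751 → loss $751.
$3428: outcomes coincide → loss $0.
$1426: outcomes coincide → loss $0.
Total loss = $313 + $242 + $751 = $1306.
Truthful bidding weakly dominates here: raising your bid can only win items priced above your value, and lowering it can only forfeit items priced below.

$1306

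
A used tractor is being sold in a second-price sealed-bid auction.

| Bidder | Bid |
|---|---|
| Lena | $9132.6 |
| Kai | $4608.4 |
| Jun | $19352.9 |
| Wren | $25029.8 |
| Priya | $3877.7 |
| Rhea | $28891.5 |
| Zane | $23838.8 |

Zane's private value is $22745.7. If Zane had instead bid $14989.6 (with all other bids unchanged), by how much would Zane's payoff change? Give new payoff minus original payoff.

The highest bid among the other bidders is $28891.5; Zane's bid doesn't change that.
Original bid $23838.8: Zane is not highest (top rival bid is $28891.5); payoff $0.
Alternative bid $14989.6: Zane is not highest (top rival bid is $28891.5); payoff $0.
Change in payoff = $0 − ($0) = $0.

$0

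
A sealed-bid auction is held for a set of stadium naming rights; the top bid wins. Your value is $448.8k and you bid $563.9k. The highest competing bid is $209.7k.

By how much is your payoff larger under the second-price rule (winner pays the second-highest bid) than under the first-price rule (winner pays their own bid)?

$354.2k

You have the highest bid, so you win under either rule.
Second-price: pay $209.7k → payoff $239.1k.
First-price: pay your own bid $563.9k → payoff −$115.1k.
Difference = $239.1k − (−$115.1k) = $354.2k.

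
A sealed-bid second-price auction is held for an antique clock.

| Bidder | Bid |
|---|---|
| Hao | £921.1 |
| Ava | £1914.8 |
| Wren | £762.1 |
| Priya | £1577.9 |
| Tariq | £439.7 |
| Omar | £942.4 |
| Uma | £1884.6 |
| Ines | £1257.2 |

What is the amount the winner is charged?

£1884.6

Highest bid: Ava at £1914.8, so Ava wins.
Second-highest bid: Uma at £1884.6 — that is the price the winner pays.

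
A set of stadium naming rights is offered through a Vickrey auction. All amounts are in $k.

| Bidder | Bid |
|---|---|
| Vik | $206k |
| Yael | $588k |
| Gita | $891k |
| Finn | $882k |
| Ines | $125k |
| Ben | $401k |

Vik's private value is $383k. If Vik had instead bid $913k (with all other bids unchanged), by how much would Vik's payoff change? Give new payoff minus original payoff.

The highest bid among the other bidders is $891k; Vik's bid doesn't change that.
Original bid $206k: Vik is not highest (top rival bid is $891k); payoff $0k.
Alternative bid $913k: Vik is highest, pays the top rival bid $891k; payoff $383k − $891k = −$508k.
Change in payoff = −$508k − ($0k) = −$508k.

−$508k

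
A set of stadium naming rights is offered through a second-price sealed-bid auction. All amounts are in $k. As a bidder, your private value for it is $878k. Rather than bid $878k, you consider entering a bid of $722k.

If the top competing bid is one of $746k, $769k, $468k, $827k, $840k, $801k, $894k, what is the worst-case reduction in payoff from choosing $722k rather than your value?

$746k: truthful gives $132k, deviation gives $0k → loss $132k.
$769k: truthful gives $109k, deviation gives $0k → loss $109k.
$468k: same outcome either way → loss $0k.
$827k: truthful gives $51k, deviation gives $0k → loss $51k.
$840k: truthful gives $38k, deviation gives $0k → loss $38k.
$801k: truthful gives $77k, deviation gives $0k → loss $77k.
$894k: same outcome either way → loss $0k.
Maximum loss: $132k.

$132k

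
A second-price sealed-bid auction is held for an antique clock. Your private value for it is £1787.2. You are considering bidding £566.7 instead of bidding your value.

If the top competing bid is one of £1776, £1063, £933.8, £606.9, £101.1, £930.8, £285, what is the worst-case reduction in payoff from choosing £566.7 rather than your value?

£1776: truthful gives £11.2, deviation gives £0 → loss £11.2.
£1063: truthful gives £724.2, deviation gives £0 → loss £724.2.
£933.8: truthful gives £853.4, deviation gives £0 → loss £853.4.
£606.9: truthful gives £1180.3, deviation gives £0 → loss £1180.3.
£101.1: same outcome either way → loss £0.
£930.8: truthful gives £856.4, deviation gives £0 → loss £856.4.
£285: same outcome either way → loss £0.
Maximum loss: £1180.3.

£1180.3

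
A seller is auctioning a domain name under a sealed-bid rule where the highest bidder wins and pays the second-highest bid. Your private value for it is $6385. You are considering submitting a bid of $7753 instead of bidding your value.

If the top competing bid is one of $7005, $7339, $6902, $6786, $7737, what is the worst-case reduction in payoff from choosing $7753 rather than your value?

$1352

$7005: truthful gives $0, deviation gives −$620 → loss $620.
$7339: truthful gives $0, deviation gives −$954 → loss $954.
$6902: truthful gives $0, deviation gives −$517 → loss $517.
$6786: truthful gives $0, deviation gives −$401 → loss $401.
$7737: truthful gives $0, deviation gives −$1352 → loss $1352.
Maximum loss: $1352.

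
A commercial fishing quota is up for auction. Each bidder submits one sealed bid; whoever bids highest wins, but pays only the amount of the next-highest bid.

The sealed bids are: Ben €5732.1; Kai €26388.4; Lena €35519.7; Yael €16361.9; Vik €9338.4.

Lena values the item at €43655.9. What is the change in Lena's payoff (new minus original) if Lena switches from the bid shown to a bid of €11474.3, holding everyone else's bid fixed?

The highest bid among the other bidders is €26388.4; Lena's bid doesn't change that.
Original bid €35519.7: Lena is highest, pays the top rival bid €26388.4; payoff €43655.9 − €26388.4 = €17267.5.
Alternative bid €11474.3: Lena is not highest (top rival bid is €26388.4); payoff €0.
Change in payoff = €0 − (€17267.5) = −€17267.5.

−€17267.5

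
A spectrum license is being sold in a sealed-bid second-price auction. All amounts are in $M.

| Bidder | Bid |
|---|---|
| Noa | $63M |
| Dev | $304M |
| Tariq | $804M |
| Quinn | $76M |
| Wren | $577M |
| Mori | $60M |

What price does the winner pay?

Highest bid: Tariq at $804M, so Tariq wins.
Second-highest bid: Wren at $577M — that is the price the winner pays.

$577M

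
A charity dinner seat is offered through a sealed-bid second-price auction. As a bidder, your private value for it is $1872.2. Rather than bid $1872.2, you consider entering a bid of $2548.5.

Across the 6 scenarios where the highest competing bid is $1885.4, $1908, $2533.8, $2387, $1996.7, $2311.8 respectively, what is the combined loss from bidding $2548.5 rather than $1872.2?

$1789.5

The deviation costs you only when the competing bid falls strictly between $1872.2 and $2548.5; elsewhere both bids give the same outcome.
$1885.4: truthful payoff $0, deviation payoff −$13.2 → loss $13.2.
$1908: truthful payoff $0, deviation payoff −$35.8 → loss $35.8.
$2533.8: truthful payoff $0, deviation payoff −$661.6 → loss $661.6.
$2387: truthful payoff $0, deviation payoff −$514.8 → loss $514.8.
$1996.7: truthful payoff $0, deviation payoff −$124.5 → loss $124.5.
$2311.8: truthful payoff $0, deviation payoff −$439.6 → loss $439.6.
Total loss = $13.2 + $35.8 + $661.6 + $514.8 + $124.5 + $439.6 = $1789.5.
In a second-price auction your bid sets only whether you win, not what you pay, so bidding your true value is weakly dominant.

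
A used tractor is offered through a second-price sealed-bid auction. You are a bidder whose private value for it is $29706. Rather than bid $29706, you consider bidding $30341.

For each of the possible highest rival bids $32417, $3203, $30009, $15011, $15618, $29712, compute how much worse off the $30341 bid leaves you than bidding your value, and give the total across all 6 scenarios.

The deviation costs you only when the competing bid falls strictly between $29706 and $30341; elsewhere both bids give the same outcome.
$32417: outcomes coincide → loss $0.
$3203: outcomes coincide → loss $0.
$30009: truthful payoff $0, deviation payoff −$303 → loss $303.
$15011: outcomes coincide → loss $0.
$15618: outcomes coincide → loss $0.
$29712: truthful payoff $0, deviation payoff −$6 → loss $6.
Total loss = $303 + $6 = $309.

$309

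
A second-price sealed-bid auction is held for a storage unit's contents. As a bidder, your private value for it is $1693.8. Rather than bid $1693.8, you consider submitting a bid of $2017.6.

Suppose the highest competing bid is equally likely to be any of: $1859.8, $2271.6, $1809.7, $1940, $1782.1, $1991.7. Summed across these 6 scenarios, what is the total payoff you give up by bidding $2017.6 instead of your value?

The deviation costs you only when the competing bid falls strictly between $1693.8 and $2017.6; elsewhere both bids give the same outcome.
$1859.8: truthful payoff $0, deviation payoff −$166 → loss $166.
$2271.6: outcomes coincide → loss $0.
$1809.7: truthful payoff $0, deviation payoff −$115.9 → loss $115.9.
$1940: truthful payoff $0, deviation payoff −$246.2 → loss $246.2.
$1782.1: truthful payoff $0, deviation payoff −$88.3 → loss $88.3.
$1991.7: truthful payoff $0, deviation payoff −$297.9 → loss $297.9.
Total loss = $166 + $115.9 + $246.2 + $88.3 + $297.9 = $914.3.

$914.3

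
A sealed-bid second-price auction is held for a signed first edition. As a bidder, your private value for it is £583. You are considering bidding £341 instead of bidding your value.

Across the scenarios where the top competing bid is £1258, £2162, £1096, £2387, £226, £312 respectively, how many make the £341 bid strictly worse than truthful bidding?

The deviation hurts exactly when the highest competing bid lies strictly between £341 and £583 — underbidding then forfeits a profitable win.
£1258: above both → same outcome either way.
£2162: above both → same outcome either way.
£1096: above both → same outcome either way.
£2387: above both → same outcome either way.
£226: below both → same outcome either way.
£312: below both → same outcome either way.
Count: 0.

0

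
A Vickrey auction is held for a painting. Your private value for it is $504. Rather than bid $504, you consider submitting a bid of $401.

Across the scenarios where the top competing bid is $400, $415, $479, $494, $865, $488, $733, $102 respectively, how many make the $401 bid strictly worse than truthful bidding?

The deviation hurts exactly when the highest competing bid lies strictly between $401 and $504 — underbidding then forfeits a profitable win.
$400: below both → same outcome either way.
$415: inside the interval → strictly worse (loss $89).
$479: inside the interval → strictly worse (loss $25).
$494: inside the interval → strictly worse (loss $10).
$865: above both → same outcome either way.
$488: inside the interval → strictly worse (loss $16).
$733: above both → same outcome either way.
$102: below both → same outcome either way.
Count: 4.

4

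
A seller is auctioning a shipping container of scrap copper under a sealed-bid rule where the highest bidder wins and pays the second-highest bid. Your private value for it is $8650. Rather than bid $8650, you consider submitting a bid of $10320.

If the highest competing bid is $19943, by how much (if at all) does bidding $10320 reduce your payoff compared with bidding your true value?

$0

Bidding your value $8650: you lose (since $8650 < $19943). Payoff $0.
Bidding $10320: you lose. Payoff $0.
Difference = $0 − $0 = $0; both bids lead to the same outcome because the competing bid is above both your value and your alternative bid.
Truthful bidding weakly dominates here: raising your bid can only win items priced above your value, and lowering it can only forfeit items priced below.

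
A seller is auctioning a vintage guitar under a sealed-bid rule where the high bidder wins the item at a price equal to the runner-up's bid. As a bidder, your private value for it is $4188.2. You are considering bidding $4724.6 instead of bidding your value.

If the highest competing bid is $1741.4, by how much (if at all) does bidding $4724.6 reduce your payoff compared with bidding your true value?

$0

Bidding your value $4188.2: you win (since $4188.2 > $1741.4) and pay $1741.4. Payoff $2446.8.
Bidding $4724.6: you win and pay $1741.4. Payoff $4188.2 − $1741.4 = $2446.8.
Difference = $2446.8 − $2446.8 = $0; both bids lead to the same outcome because the competing bid is below both your value and your alternative bid.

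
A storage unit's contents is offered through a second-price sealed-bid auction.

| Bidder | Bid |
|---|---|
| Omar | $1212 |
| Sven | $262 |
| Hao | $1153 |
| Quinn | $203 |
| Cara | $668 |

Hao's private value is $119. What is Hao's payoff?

$0

Highest bid: Omar at $1212, so Omar wins.
Second-highest bid: Hao at $1153 — that is the price the winner pays.
Hao did not win, so Hao pays nothing and receives nothing: payoff $0.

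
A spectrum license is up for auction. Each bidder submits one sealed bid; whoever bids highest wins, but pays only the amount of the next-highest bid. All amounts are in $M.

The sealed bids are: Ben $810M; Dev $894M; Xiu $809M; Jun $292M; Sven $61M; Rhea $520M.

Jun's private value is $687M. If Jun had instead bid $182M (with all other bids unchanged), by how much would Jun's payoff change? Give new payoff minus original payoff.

The highest bid among the other bidders is $894M; Jun's bid doesn't change that.
Original bid $292M: Jun is not highest (top rival bid is $894M); payoff $0M.
Alternative bid $182M: Jun is not highest (top rival bid is $894M); payoff $0M.
Change in payoff = $0M − ($0M) = $0M.

$0M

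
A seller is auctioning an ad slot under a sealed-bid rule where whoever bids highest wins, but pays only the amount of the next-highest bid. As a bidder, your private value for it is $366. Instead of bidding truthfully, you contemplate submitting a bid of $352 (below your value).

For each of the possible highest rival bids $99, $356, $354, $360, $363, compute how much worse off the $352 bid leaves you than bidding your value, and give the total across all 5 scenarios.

$31

The deviation costs you only when the competing bid falls strictly between $352 and $366; elsewhere both bids give the same outcome.
$99: outcomes coincide → loss $0.
$356: truthful payoff $10, deviation payoff $0 → loss $10.
$354: truthful payoff $12, deviation payoff $0 → loss $12.
$360: truthful payoff $6, deviation payoff $0 → loss $6.
$363: truthful payoff $3, deviation payoff $0 → loss $3.
Total loss = $10 + $12 + $6 + $3 = $31.
Truthful bidding weakly dominates here: raising your bid can only win items priced above your value, and lowering it can only forfeit items priced below.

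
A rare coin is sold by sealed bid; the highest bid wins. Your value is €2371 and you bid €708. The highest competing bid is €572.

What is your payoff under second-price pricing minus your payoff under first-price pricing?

You have the highest bid, so you win under either rule.
Second-price: pay €572 → payoff €1799.
First-price: pay your own bid €708 → payoff €1663.
Difference = €1799 − (€1663) = €136.

€136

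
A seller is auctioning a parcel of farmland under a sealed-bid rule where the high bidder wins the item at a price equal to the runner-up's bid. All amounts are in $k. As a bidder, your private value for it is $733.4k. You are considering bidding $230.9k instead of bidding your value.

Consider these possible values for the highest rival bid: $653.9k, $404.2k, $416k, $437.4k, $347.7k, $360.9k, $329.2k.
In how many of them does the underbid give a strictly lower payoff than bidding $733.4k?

The deviation hurts exactly when the highest competing bid lies strictly between $230.9k and $733.4k — underbidding then forfeits a profitable win.
$653.9k: inside the interval → strictly worse (loss $79.5k).
$404.2k: inside the interval → strictly worse (loss $329.2k).
$416k: inside the interval → strictly worse (loss $317.4k).
$437.4k: inside the interval → strictly worse (loss $296k).
$347.7k: inside the interval → strictly worse (loss $385.7k).
$360.9k: inside the interval → strictly worse (loss $372.5k).
$329.2k: inside the interval → strictly worse (loss $404.2k).
Count: 7.

7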